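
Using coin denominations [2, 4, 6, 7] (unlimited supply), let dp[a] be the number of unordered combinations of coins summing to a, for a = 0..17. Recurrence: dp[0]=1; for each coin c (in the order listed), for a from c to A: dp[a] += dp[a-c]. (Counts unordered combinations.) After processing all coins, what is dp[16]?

11

after  coin     0     1     2     3     4     5     6     7     8     9    10    11    12    13    14    15    16    17
          2     1     0     1     0     1     0     1     0     1     0     1     0     1     0     1     0     1     0
          4     1     0     1     0     2     0     2     0     3     0     3     0     4     0     4     0     5     0
          6     1     0     1     0     2     0     3     0     4     0     5     0     7     0     8     0    10     0
          7     1     0     1     0     2     0     3     1     4     1     5     2     7     3     9     4    11     5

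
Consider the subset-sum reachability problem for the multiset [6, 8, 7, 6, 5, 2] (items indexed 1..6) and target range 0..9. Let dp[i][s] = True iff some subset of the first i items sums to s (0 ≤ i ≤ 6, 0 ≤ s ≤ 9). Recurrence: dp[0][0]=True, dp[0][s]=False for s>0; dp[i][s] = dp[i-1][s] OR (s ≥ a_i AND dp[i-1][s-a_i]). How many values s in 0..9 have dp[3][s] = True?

i\s   0   1   2   3   4   5   6   7   8   9
  0   T   F   F   F   F   F   F   F   F   F
  1   T   F   F   F   F   F   T   F   F   F
  2   T   F   F   F   F   F   T   F   T   F
  3   T   F   F   F   F   F   T   T   T   F
  4   T   F   F   F   F   F   T   T   T   F
  5   T   F   F   F   F   T   T   T   T   F
  6   T   F   T   F   F   T   T   T   T   T

4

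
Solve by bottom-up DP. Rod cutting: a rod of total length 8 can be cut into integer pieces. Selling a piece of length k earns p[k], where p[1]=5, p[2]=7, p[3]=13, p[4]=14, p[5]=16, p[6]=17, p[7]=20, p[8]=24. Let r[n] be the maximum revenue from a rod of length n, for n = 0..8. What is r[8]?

   n    0    1    2    3    4    5    6    7    8
r[n]    0    5   10   15   20   25   30   35   40

40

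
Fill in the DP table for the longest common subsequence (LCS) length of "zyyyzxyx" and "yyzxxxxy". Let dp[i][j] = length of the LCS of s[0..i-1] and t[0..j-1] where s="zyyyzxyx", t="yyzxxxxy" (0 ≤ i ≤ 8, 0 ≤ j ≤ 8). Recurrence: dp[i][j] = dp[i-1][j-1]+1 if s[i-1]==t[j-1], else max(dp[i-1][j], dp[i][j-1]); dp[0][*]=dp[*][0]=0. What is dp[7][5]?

4

   ''  y  y  z  x  x  x  x  y
''  0  0  0  0  0  0  0  0  0
 z  0  0  0  1  1  1  1  1  1
 y  0  1  1  1  1  1  1  1  2
 y  0  1  2  2  2  2  2  2  2
 y  0  1  2  2  2  2  2  2  3
 z  0  1  2  3  3  3  3  3  3
 x  0  1  2  3  4  4  4  4  4
 y  0  1  2  3  4  4  4  4  5
 x  0  1  2  3  4  5  5  5  5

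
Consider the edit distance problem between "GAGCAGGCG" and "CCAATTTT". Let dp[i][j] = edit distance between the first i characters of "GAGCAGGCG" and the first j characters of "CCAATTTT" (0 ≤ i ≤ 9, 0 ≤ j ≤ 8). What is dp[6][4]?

4

   ''  C  C  A  A  T  T  T  T
''  0  1  2  3  4  5  6  7  8
 G  1  1  2  3  4  5  6  7  8
 A  2  2  2  2  3  4  5  6  7
 G  3  3  3  3  3  4  5  6  7
 C  4  3  3  4  4  4  5  6  7
 A  5  4  4  3  4  5  5  6  7
 G  6  5  5  4  4  5  6  6  7
 G  7  6  6  5  5  5  6  7  7
 C  8  7  6  6  6  6  6  7  8
 G  9  8  7  7  7  7  7  7  8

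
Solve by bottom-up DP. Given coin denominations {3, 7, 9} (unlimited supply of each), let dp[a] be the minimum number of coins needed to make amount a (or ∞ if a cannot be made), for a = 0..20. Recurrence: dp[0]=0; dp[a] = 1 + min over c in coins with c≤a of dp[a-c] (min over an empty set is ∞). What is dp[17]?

3

 a  0  1  2  3  4  5  6  7  8  9 10 11 12 13 14 15 16 17 18 19 20
dp  0  -  -  1  -  -  2  1  -  1  2  -  2  3  2  3  2  3  2  3  4
(- denotes ∞ / unreachable)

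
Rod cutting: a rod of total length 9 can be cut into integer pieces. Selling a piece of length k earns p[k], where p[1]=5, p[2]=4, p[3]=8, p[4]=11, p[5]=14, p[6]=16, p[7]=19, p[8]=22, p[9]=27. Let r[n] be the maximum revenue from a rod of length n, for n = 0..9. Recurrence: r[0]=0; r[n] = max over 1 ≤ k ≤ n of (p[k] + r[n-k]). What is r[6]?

   n    0    1    2    3    4    5    6    7    8    9
r[n]    0    5   10   15   20   25   30   35   40   45

30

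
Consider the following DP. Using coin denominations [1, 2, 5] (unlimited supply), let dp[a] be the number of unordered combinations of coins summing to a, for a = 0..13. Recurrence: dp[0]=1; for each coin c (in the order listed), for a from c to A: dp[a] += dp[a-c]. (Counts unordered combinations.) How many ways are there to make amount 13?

14

after  coin     0     1     2     3     4     5     6     7     8     9    10    11    12    13
          1     1     1     1     1     1     1     1     1     1     1     1     1     1     1
          2     1     1     2     2     3     3     4     4     5     5     6     6     7     7
          5     1     1     2     2     3     4     5     6     7     8    10    11    13    14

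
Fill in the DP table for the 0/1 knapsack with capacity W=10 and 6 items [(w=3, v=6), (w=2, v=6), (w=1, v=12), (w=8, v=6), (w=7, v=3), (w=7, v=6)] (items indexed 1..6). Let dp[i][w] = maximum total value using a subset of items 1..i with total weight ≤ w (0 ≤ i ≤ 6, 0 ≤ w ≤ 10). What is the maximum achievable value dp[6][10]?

i\w   0   1   2   3   4   5   6   7   8   9  10
  0   0   0   0   0   0   0   0   0   0   0   0
  1   0   0   0   6   6   6   6   6   6   6   6
  2   0   0   6   6   6  12  12  12  12  12  12
  3   0  12  12  18  18  18  24  24  24  24  24
  4   0  12  12  18  18  18  24  24  24  24  24
  5   0  12  12  18  18  18  24  24  24  24  24
  6   0  12  12  18  18  18  24  24  24  24  24

24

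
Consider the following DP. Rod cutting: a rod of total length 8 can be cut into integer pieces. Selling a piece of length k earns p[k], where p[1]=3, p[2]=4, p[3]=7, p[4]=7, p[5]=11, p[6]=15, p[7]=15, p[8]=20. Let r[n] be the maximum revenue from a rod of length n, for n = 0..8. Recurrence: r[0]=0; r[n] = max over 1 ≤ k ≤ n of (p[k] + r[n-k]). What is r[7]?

21

   n    0    1    2    3    4    5    6    7    8
r[n]    0    3    6    9   12   15   18   21   24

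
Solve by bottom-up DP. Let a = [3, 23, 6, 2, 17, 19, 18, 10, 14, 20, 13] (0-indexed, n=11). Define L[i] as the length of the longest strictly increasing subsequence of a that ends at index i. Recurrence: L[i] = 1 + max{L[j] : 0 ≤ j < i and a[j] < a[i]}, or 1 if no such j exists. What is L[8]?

4

   i    0    1    2    3    4    5    6    7    8    9   10
a[i]    3   23    6    2   17   19   18   10   14   20   13
L[i]    1    2    2    1    3    4    4    3    4    5    4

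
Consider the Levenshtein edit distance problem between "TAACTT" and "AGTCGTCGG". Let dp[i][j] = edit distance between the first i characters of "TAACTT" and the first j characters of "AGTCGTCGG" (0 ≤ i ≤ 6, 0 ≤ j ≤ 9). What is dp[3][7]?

6

   ''  A  G  T  C  G  T  C  G  G
''  0  1  2  3  4  5  6  7  8  9
 T  1  1  2  2  3  4  5  6  7  8
 A  2  1  2  3  3  4  5  6  7  8
 A  3  2  2  3  4  4  5  6  7  8
 C  4  3  3  3  3  4  5  5  6  7
 T  5  4  4  3  4  4  4  5  6  7
 T  6  5  5  4  4  5  4  5  6  7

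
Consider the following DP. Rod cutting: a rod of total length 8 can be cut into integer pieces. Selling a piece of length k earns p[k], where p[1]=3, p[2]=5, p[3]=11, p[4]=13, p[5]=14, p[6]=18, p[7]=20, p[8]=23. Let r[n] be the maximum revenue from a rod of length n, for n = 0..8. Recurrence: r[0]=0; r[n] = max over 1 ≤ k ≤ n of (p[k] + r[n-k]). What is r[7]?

25

   n    0    1    2    3    4    5    6    7    8
r[n]    0    3    6   11   14   17   22   25   28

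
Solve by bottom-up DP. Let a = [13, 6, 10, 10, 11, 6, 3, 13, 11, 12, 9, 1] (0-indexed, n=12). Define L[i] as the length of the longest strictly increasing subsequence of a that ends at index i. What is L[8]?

   i    0    1    2    3    4    5    6    7    8    9   10   11
a[i]   13    6   10   10   11    6    3   13   11   12    9    1
L[i]    1    1    2    2    3    1    1    4    3    4    2    1

3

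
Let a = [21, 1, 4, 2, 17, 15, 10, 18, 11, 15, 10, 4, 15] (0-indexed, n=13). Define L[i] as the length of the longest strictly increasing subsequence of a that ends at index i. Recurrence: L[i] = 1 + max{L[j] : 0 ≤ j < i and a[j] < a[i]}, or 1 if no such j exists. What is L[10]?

   i    0    1    2    3    4    5    6    7    8    9   10   11   12
a[i]   21    1    4    2   17   15   10   18   11   15   10    4   15
L[i]    1    1    2    2    3    3    3    4    4    5    3    3    5

3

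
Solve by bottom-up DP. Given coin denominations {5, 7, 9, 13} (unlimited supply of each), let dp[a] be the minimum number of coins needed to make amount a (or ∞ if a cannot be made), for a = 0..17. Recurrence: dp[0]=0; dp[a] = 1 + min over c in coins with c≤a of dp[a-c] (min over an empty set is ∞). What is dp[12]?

 a  0  1  2  3  4  5  6  7  8  9 10 11 12 13 14 15 16 17
dp  0  -  -  -  -  1  -  1  -  1  2  -  2  1  2  3  2  3
(- denotes ∞ / unreachable)

2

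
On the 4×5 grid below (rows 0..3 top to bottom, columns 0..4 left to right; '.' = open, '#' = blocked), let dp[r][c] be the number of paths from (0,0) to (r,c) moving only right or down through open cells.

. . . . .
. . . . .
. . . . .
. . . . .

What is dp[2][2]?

r\c   0   1   2   3   4
  0   1   1   1   1   1
  1   1   2   3   4   5
  2   1   3   6  10  15
  3   1   4  10  20  35

6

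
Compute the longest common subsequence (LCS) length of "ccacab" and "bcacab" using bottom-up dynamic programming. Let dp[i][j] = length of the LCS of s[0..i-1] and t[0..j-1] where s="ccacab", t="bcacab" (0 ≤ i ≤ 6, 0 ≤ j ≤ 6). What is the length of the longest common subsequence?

5

   ''  b  c  a  c  a  b
''  0  0  0  0  0  0  0
 c  0  0  1  1  1  1  1
 c  0  0  1  1  2  2  2
 a  0  0  1  2  2  3  3
 c  0  0  1  2  3  3  3
 a  0  0  1  2  3  4  4
 b  0  1  1  2  3  4  5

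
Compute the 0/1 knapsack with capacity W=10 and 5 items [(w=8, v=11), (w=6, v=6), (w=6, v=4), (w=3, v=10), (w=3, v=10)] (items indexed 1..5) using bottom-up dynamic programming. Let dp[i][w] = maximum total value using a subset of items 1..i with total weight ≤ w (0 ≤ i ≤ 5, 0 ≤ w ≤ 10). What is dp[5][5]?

i\w   0   1   2   3   4   5   6   7   8   9  10
  0   0   0   0   0   0   0   0   0   0   0   0
  1   0   0   0   0   0   0   0   0  11  11  11
  2   0   0   0   0   0   0   6   6  11  11  11
  3   0   0   0   0   0   0   6   6  11  11  11
  4   0   0   0  10  10  10  10  10  11  16  16
  5   0   0   0  10  10  10  20  20  20  20  20

10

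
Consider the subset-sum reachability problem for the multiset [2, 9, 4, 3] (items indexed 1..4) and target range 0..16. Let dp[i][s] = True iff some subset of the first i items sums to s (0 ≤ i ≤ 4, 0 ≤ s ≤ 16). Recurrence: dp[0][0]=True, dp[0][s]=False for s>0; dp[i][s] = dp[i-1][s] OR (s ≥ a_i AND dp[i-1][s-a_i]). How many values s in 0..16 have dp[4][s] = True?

14

i\s   0   1   2   3   4   5   6   7   8   9  10  11  12  13  14  15  16
  0   T   F   F   F   F   F   F   F   F   F   F   F   F   F   F   F   F
  1   T   F   T   F   F   F   F   F   F   F   F   F   F   F   F   F   F
  2   T   F   T   F   F   F   F   F   F   T   F   T   F   F   F   F   F
  3   T   F   T   F   T   F   T   F   F   T   F   T   F   T   F   T   F
  4   T   F   T   T   T   T   T   T   F   T   F   T   T   T   T   T   T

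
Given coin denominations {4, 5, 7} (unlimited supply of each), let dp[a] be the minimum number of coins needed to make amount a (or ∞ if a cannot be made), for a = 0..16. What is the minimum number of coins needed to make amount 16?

 a  0  1  2  3  4  5  6  7  8  9 10 11 12 13 14 15 16
dp  0  -  -  -  1  1  -  1  2  2  2  2  2  3  2  3  3
(- denotes ∞ / unreachable)

3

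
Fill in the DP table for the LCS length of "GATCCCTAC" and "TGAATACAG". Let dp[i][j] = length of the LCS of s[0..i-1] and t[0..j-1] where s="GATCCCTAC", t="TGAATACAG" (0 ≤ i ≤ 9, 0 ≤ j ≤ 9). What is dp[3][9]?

3

   ''  T  G  A  A  T  A  C  A  G
''  0  0  0  0  0  0  0  0  0  0
 G  0  0  1  1  1  1  1  1  1  1
 A  0  0  1  2  2  2  2  2  2  2
 T  0  1  1  2  2  3  3  3  3  3
 C  0  1  1  2  2  3  3  4  4  4
 C  0  1  1  2  2  3  3  4  4  4
 C  0  1  1  2  2  3  3  4  4  4
 T  0  1  1  2  2  3  3  4  4  4
 A  0  1  1  2  3  3  4  4  5  5
 C  0  1  1  2  3  3  4  5  5  5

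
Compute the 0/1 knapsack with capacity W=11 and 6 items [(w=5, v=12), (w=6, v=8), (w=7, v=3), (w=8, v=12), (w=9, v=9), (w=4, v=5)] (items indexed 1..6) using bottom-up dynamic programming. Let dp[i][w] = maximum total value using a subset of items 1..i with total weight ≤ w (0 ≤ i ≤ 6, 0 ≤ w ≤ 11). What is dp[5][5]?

i\w   0   1   2   3   4   5   6   7   8   9  10  11
  0   0   0   0   0   0   0   0   0   0   0   0   0
  1   0   0   0   0   0  12  12  12  12  12  12  12
  2   0   0   0   0   0  12  12  12  12  12  12  20
  3   0   0   0   0   0  12  12  12  12  12  12  20
  4   0   0   0   0   0  12  12  12  12  12  12  20
  5   0   0   0   0   0  12  12  12  12  12  12  20
  6   0   0   0   0   5  12  12  12  12  17  17  20

12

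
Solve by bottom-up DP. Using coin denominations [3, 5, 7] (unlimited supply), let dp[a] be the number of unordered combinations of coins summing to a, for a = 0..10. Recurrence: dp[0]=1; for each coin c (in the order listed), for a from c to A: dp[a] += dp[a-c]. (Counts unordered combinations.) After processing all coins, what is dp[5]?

after  coin     0     1     2     3     4     5     6     7     8     9    10
          3     1     0     0     1     0     0     1     0     0     1     0
          5     1     0     0     1     0     1     1     0     1     1     1
          7     1     0     0     1     0     1     1     1     1     1     2

1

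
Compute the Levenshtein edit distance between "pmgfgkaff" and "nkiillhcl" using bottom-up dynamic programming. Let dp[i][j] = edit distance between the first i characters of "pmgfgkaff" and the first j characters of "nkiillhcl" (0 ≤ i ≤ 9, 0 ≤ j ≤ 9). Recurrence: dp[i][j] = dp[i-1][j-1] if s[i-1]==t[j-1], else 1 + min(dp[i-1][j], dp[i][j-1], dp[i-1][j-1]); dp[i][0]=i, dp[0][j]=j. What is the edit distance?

   ''  n  k  i  i  l  l  h  c  l
''  0  1  2  3  4  5  6  7  8  9
 p  1  1  2  3  4  5  6  7  8  9
 m  2  2  2  3  4  5  6  7  8  9
 g  3  3  3  3  4  5  6  7  8  9
 f  4  4  4  4  4  5  6  7  8  9
 g  5  5  5  5  5  5  6  7  8  9
 k  6  6  5  6  6  6  6  7  8  9
 a  7  7  6  6  7  7  7  7  8  9
 f  8  8  7  7  7  8  8  8  8  9
 f  9  9  8  8  8  8  9  9  9  9

9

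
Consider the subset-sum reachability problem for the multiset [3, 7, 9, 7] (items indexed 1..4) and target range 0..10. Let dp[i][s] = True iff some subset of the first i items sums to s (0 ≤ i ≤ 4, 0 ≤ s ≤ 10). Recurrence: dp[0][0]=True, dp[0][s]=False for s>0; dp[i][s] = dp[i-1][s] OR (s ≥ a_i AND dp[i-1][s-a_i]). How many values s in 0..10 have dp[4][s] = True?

5

i\s   0   1   2   3   4   5   6   7   8   9  10
  0   T   F   F   F   F   F   F   F   F   F   F
  1   T   F   F   T   F   F   F   F   F   F   F
  2   T   F   F   T   F   F   F   T   F   F   T
  3   T   F   F   T   F   F   F   T   F   T   T
  4   T   F   F   T   F   F   F   T   F   T   T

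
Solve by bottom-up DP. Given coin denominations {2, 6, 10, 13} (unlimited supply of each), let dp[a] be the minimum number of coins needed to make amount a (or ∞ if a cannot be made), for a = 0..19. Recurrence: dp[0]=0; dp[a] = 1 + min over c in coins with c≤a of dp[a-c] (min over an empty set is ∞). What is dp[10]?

1

 a  0  1  2  3  4  5  6  7  8  9 10 11 12 13 14 15 16 17 18 19
dp  0  -  1  -  2  -  1  -  2  -  1  -  2  1  3  2  2  3  3  2
(- denotes ∞ / unreachable)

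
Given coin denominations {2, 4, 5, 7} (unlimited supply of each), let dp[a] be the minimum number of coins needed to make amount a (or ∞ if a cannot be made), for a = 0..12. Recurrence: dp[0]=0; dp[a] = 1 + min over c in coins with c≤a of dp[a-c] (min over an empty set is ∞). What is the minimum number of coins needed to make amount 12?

2

 a  0  1  2  3  4  5  6  7  8  9 10 11 12
dp  0  -  1  -  1  1  2  1  2  2  2  2  2
(- denotes ∞ / unreachable)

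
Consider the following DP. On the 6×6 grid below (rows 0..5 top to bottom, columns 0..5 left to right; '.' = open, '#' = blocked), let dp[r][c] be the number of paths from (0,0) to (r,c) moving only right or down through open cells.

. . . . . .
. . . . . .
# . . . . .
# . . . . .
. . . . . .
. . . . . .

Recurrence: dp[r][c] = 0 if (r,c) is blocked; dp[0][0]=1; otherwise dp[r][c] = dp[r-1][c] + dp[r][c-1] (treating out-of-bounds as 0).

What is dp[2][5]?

r\c   0   1   2   3   4   5
  0   1   1   1   1   1   1
  1   1   2   3   4   5   6
  2   0   2   5   9  14  20
  3   0   2   7  16  30  50
  4   0   2   9  25  55 105
  5   0   2  11  36  91 196

20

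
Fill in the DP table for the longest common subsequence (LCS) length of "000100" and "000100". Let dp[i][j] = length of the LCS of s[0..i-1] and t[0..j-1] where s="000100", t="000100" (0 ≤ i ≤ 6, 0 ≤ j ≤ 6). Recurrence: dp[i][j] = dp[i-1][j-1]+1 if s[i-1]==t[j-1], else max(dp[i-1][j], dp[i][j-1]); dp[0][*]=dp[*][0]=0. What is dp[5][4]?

4

   ''  0  0  0  1  0  0
''  0  0  0  0  0  0  0
 0  0  1  1  1  1  1  1
 0  0  1  2  2  2  2  2
 0  0  1  2  3  3  3  3
 1  0  1  2  3  4  4  4
 0  0  1  2  3  4  5  5
 0  0  1  2  3  4  5  6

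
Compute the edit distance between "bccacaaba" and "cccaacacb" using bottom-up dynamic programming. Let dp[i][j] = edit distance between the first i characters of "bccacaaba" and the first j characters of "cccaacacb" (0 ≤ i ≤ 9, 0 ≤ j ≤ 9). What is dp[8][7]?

   ''  c  c  c  a  a  c  a  c  b
''  0  1  2  3  4  5  6  7  8  9
 b  1  1  2  3  4  5  6  7  8  8
 c  2  1  1  2  3  4  5  6  7  8
 c  3  2  1  1  2  3  4  5  6  7
 a  4  3  2  2  1  2  3  4  5  6
 c  5  4  3  2  2  2  2  3  4  5
 a  6  5  4  3  2  2  3  2  3  4
 a  7  6  5  4  3  2  3  3  3  4
 b  8  7  6  5  4  3  3  4  4  3
 a  9  8  7  6  5  4  4  3  4  4

4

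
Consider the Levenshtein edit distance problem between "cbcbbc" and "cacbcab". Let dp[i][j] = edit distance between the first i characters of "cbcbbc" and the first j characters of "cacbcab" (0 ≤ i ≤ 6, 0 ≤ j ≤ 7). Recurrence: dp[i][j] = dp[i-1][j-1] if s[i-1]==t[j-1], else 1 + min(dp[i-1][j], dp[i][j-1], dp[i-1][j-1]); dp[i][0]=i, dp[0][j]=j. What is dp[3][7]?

   ''  c  a  c  b  c  a  b
''  0  1  2  3  4  5  6  7
 c  1  0  1  2  3  4  5  6
 b  2  1  1  2  2  3  4  5
 c  3  2  2  1  2  2  3  4
 b  4  3  3  2  1  2  3  3
 b  5  4  4  3  2  2  3  3
 c  6  5  5  4  3  2  3  4

4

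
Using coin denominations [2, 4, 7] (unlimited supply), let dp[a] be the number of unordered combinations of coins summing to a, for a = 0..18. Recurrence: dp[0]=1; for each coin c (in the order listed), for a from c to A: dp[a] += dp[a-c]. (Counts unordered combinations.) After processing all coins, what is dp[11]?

after  coin     0     1     2     3     4     5     6     7     8     9    10    11    12    13    14    15    16    17    18
          2     1     0     1     0     1     0     1     0     1     0     1     0     1     0     1     0     1     0     1
          4     1     0     1     0     2     0     2     0     3     0     3     0     4     0     4     0     5     0     5
          7     1     0     1     0     2     0     2     1     3     1     3     2     4     2     5     3     6     3     7

2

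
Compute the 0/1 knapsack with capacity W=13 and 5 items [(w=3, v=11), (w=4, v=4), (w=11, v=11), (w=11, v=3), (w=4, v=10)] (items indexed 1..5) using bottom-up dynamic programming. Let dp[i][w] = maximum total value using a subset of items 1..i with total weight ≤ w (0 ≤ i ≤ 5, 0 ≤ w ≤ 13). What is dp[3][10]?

15

i\w   0   1   2   3   4   5   6   7   8   9  10  11  12  13
  0   0   0   0   0   0   0   0   0   0   0   0   0   0   0
  1   0   0   0  11  11  11  11  11  11  11  11  11  11  11
  2   0   0   0  11  11  11  11  15  15  15  15  15  15  15
  3   0   0   0  11  11  11  11  15  15  15  15  15  15  15
  4   0   0   0  11  11  11  11  15  15  15  15  15  15  15
  5   0   0   0  11  11  11  11  21  21  21  21  25  25  25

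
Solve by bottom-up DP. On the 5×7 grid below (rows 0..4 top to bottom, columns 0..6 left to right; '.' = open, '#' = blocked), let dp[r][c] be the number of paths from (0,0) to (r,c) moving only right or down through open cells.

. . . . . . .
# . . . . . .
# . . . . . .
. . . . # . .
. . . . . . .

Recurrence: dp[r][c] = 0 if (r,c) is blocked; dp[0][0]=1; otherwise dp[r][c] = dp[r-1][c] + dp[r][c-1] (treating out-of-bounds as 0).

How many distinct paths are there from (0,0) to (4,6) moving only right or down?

66

r\c   0   1   2   3   4   5   6
  0   1   1   1   1   1   1   1
  1   0   1   2   3   4   5   6
  2   0   1   3   6  10  15  21
  3   0   1   4  10   0  15  36
  4   0   1   5  15  15  30  66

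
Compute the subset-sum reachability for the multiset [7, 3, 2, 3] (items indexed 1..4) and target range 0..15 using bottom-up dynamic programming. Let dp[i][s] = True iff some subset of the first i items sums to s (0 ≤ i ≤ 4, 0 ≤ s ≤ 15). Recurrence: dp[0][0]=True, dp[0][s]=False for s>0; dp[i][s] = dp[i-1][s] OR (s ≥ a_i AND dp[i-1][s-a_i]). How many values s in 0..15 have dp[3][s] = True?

8

i\s   0   1   2   3   4   5   6   7   8   9  10  11  12  13  14  15
  0   T   F   F   F   F   F   F   F   F   F   F   F   F   F   F   F
  1   T   F   F   F   F   F   F   T   F   F   F   F   F   F   F   F
  2   T   F   F   T   F   F   F   T   F   F   T   F   F   F   F   F
  3   T   F   T   T   F   T   F   T   F   T   T   F   T   F   F   F
  4   T   F   T   T   F   T   T   T   T   T   T   F   T   T   F   T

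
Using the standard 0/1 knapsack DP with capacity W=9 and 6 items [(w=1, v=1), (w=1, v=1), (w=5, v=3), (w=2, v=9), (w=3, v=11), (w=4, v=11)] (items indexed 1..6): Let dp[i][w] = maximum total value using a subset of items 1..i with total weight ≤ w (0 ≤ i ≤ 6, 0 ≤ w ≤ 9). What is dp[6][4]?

i\w   0   1   2   3   4   5   6   7   8   9
  0   0   0   0   0   0   0   0   0   0   0
  1   0   1   1   1   1   1   1   1   1   1
  2   0   1   2   2   2   2   2   2   2   2
  3   0   1   2   2   2   3   4   5   5   5
  4   0   1   9  10  11  11  11  12  13  14
  5   0   1   9  11  12  20  21  22  22  22
  6   0   1   9  11  12  20  21  22  23  31

12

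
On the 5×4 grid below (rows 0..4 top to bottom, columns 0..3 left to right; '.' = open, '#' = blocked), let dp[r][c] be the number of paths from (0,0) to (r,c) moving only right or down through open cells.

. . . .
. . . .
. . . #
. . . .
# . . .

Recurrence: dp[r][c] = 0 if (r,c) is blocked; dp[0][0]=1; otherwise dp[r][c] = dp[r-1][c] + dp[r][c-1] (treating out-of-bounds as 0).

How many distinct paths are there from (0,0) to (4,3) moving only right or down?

24

r\c   0   1   2   3
  0   1   1   1   1
  1   1   2   3   4
  2   1   3   6   0
  3   1   4  10  10
  4   0   4  14  24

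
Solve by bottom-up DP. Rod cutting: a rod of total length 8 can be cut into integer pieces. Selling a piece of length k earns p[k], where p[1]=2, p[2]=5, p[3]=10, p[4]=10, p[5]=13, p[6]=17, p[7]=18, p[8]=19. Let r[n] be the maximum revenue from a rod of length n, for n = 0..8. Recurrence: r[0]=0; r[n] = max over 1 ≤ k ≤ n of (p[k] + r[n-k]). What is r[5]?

15

   n    0    1    2    3    4    5    6    7    8
r[n]    0    2    5   10   12   15   20   22   25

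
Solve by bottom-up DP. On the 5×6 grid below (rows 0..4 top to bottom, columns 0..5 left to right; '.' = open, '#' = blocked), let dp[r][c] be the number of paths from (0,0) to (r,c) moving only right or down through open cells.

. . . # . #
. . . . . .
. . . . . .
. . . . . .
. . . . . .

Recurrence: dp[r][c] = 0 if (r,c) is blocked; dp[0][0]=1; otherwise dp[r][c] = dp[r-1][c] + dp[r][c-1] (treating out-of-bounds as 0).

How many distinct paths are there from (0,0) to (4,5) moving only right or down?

111

r\c   0   1   2   3   4   5
  0   1   1   1   0   0   0
  1   1   2   3   3   3   3
  2   1   3   6   9  12  15
  3   1   4  10  19  31  46
  4   1   5  15  34  65 111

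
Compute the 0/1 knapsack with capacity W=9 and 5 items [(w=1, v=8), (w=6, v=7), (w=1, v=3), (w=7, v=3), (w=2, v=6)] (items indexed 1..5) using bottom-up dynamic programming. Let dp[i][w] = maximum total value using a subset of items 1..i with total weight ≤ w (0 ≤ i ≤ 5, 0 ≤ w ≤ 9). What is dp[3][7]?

i\w   0   1   2   3   4   5   6   7   8   9
  0   0   0   0   0   0   0   0   0   0   0
  1   0   8   8   8   8   8   8   8   8   8
  2   0   8   8   8   8   8   8  15  15  15
  3   0   8  11  11  11  11  11  15  18  18
  4   0   8  11  11  11  11  11  15  18  18
  5   0   8  11  14  17  17  17  17  18  21

15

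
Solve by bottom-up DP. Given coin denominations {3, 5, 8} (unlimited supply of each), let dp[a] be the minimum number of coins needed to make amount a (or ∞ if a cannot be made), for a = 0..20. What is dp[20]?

4

 a  0  1  2  3  4  5  6  7  8  9 10 11 12 13 14 15 16 17 18 19 20
dp  0  -  -  1  -  1  2  -  1  3  2  2  4  2  3  3  2  4  3  3  4
(- denotes ∞ / unreachable)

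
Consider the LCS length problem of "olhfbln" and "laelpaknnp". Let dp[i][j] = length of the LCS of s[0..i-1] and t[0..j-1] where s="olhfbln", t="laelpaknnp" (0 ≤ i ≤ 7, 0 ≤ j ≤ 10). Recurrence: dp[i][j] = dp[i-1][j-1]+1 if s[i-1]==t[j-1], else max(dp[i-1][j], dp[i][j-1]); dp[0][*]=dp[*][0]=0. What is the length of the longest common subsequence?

   ''  l  a  e  l  p  a  k  n  n  p
''  0  0  0  0  0  0  0  0  0  0  0
 o  0  0  0  0  0  0  0  0  0  0  0
 l  0  1  1  1  1  1  1  1  1  1  1
 h  0  1  1  1  1  1  1  1  1  1  1
 f  0  1  1  1  1  1  1  1  1  1  1
 b  0  1  1  1  1  1  1  1  1  1  1
 l  0  1  1  1  2  2  2  2  2  2  2
 n  0  1  1  1  2  2  2  2  3  3  3

3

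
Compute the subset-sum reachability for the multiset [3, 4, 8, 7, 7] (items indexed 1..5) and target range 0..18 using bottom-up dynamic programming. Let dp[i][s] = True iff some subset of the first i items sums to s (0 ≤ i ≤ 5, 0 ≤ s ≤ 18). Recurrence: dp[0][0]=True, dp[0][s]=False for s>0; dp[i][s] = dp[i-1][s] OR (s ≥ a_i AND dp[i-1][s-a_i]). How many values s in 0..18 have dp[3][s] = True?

8

i\s   0   1   2   3   4   5   6   7   8   9  10  11  12  13  14  15  16  17  18
  0   T   F   F   F   F   F   F   F   F   F   F   F   F   F   F   F   F   F   F
  1   T   F   F   T   F   F   F   F   F   F   F   F   F   F   F   F   F   F   F
  2   T   F   F   T   T   F   F   T   F   F   F   F   F   F   F   F   F   F   F
  3   T   F   F   T   T   F   F   T   T   F   F   T   T   F   F   T   F   F   F
  4   T   F   F   T   T   F   F   T   T   F   T   T   T   F   T   T   F   F   T
  5   T   F   F   T   T   F   F   T   T   F   T   T   T   F   T   T   F   T   T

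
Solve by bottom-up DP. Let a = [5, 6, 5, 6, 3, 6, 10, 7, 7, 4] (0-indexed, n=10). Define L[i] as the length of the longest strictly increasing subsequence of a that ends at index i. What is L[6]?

   i    0    1    2    3    4    5    6    7    8    9
a[i]    5    6    5    6    3    6   10    7    7    4
L[i]    1    2    1    2    1    2    3    3    3    2

3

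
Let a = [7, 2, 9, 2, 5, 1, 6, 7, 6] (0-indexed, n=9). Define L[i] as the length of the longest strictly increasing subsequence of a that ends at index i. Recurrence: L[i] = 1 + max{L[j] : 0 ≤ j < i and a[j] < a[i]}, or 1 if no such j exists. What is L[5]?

   i    0    1    2    3    4    5    6    7    8
a[i]    7    2    9    2    5    1    6    7    6
L[i]    1    1    2    1    2    1    3    4    3

1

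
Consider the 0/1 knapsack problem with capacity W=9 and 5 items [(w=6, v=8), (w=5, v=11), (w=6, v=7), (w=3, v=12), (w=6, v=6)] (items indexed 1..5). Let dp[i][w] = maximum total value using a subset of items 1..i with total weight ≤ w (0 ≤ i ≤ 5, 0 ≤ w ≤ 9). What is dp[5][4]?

12

i\w   0   1   2   3   4   5   6   7   8   9
  0   0   0   0   0   0   0   0   0   0   0
  1   0   0   0   0   0   0   8   8   8   8
  2   0   0   0   0   0  11  11  11  11  11
  3   0   0   0   0   0  11  11  11  11  11
  4   0   0   0  12  12  12  12  12  23  23
  5   0   0   0  12  12  12  12  12  23  23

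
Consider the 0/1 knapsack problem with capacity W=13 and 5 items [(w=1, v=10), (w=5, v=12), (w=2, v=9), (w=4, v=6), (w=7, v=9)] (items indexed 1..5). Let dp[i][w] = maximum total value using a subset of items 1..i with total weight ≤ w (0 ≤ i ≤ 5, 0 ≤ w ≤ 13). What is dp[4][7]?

25

i\w   0   1   2   3   4   5   6   7   8   9  10  11  12  13
  0   0   0   0   0   0   0   0   0   0   0   0   0   0   0
  1   0  10  10  10  10  10  10  10  10  10  10  10  10  10
  2   0  10  10  10  10  12  22  22  22  22  22  22  22  22
  3   0  10  10  19  19  19  22  22  31  31  31  31  31  31
  4   0  10  10  19  19  19  22  25  31  31  31  31  37  37
  5   0  10  10  19  19  19  22  25  31  31  31  31  37  37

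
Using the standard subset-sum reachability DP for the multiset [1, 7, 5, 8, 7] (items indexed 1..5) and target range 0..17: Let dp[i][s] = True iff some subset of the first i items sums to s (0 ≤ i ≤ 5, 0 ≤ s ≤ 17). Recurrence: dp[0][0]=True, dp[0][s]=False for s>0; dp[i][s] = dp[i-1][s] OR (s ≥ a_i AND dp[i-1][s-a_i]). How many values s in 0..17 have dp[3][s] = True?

8

i\s   0   1   2   3   4   5   6   7   8   9  10  11  12  13  14  15  16  17
  0   T   F   F   F   F   F   F   F   F   F   F   F   F   F   F   F   F   F
  1   T   T   F   F   F   F   F   F   F   F   F   F   F   F   F   F   F   F
  2   T   T   F   F   F   F   F   T   T   F   F   F   F   F   F   F   F   F
  3   T   T   F   F   F   T   T   T   T   F   F   F   T   T   F   F   F   F
  4   T   T   F   F   F   T   T   T   T   T   F   F   T   T   T   T   T   F
  5   T   T   F   F   F   T   T   T   T   T   F   F   T   T   T   T   T   F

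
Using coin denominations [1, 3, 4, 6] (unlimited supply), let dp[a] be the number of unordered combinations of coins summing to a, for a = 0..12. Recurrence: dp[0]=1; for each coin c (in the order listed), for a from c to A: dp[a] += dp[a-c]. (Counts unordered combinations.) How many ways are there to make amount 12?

16

after  coin     0     1     2     3     4     5     6     7     8     9    10    11    12
          1     1     1     1     1     1     1     1     1     1     1     1     1     1
          3     1     1     1     2     2     2     3     3     3     4     4     4     5
          4     1     1     1     2     3     3     4     5     6     7     8     9    11
          6     1     1     1     2     3     3     5     6     7     9    11    12    16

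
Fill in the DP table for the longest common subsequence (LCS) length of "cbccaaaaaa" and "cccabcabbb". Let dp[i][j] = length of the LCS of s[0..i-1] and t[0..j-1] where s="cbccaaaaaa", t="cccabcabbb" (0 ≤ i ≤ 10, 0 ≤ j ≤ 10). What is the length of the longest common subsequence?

   ''  c  c  c  a  b  c  a  b  b  b
''  0  0  0  0  0  0  0  0  0  0  0
 c  0  1  1  1  1  1  1  1  1  1  1
 b  0  1  1  1  1  2  2  2  2  2  2
 c  0  1  2  2  2  2  3  3  3  3  3
 c  0  1  2  3  3  3  3  3  3  3  3
 a  0  1  2  3  4  4  4  4  4  4  4
 a  0  1  2  3  4  4  4  5  5  5  5
 a  0  1  2  3  4  4  4  5  5  5  5
 a  0  1  2  3  4  4  4  5  5  5  5
 a  0  1  2  3  4  4  4  5  5  5  5
 a  0  1  2  3  4  4  4  5  5  5  5

5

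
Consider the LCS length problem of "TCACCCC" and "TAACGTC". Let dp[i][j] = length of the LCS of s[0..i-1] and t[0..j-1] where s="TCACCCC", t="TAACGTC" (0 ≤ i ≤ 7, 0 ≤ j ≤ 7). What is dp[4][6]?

3

   ''  T  A  A  C  G  T  C
''  0  0  0  0  0  0  0  0
 T  0  1  1  1  1  1  1  1
 C  0  1  1  1  2  2  2  2
 A  0  1  2  2  2  2  2  2
 C  0  1  2  2  3  3  3  3
 C  0  1  2  2  3  3  3  4
 C  0  1  2  2  3  3  3  4
 C  0  1  2  2  3  3  3  4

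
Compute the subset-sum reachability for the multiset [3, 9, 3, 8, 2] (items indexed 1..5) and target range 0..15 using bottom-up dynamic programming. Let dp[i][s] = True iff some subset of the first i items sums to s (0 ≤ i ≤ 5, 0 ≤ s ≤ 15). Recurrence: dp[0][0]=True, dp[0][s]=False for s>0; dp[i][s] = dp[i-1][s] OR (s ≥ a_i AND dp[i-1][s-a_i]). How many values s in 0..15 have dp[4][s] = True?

i\s   0   1   2   3   4   5   6   7   8   9  10  11  12  13  14  15
  0   T   F   F   F   F   F   F   F   F   F   F   F   F   F   F   F
  1   T   F   F   T   F   F   F   F   F   F   F   F   F   F   F   F
  2   T   F   F   T   F   F   F   F   F   T   F   F   T   F   F   F
  3   T   F   F   T   F   F   T   F   F   T   F   F   T   F   F   T
  4   T   F   F   T   F   F   T   F   T   T   F   T   T   F   T   T
  5   T   F   T   T   F   T   T   F   T   T   T   T   T   T   T   T

9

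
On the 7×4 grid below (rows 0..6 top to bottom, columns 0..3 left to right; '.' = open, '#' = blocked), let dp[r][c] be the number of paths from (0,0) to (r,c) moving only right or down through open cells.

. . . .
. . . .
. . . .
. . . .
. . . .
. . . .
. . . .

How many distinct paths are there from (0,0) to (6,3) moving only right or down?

84

r\c   0   1   2   3
  0   1   1   1   1
  1   1   2   3   4
  2   1   3   6  10
  3   1   4  10  20
  4   1   5  15  35
  5   1   6  21  56
  6   1   7  28  84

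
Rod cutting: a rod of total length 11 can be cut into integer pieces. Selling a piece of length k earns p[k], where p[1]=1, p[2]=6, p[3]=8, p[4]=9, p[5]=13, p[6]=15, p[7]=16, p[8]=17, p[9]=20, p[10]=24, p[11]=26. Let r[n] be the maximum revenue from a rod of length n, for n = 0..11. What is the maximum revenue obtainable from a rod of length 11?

   n    0    1    2    3    4    5    6    7    8    9   10   11
r[n]    0    1    6    8   12   14   18   20   24   26   30   32

32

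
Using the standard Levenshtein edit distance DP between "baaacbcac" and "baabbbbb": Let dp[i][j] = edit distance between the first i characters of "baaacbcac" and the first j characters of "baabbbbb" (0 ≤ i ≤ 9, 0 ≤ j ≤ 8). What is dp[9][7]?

5

   ''  b  a  a  b  b  b  b  b
''  0  1  2  3  4  5  6  7  8
 b  1  0  1  2  3  4  5  6  7
 a  2  1  0  1  2  3  4  5  6
 a  3  2  1  0  1  2  3  4  5
 a  4  3  2  1  1  2  3  4  5
 c  5  4  3  2  2  2  3  4  5
 b  6  5  4  3  2  2  2  3  4
 c  7  6  5  4  3  3  3  3  4
 a  8  7  6  5  4  4  4  4  4
 c  9  8  7  6  5  5  5  5  5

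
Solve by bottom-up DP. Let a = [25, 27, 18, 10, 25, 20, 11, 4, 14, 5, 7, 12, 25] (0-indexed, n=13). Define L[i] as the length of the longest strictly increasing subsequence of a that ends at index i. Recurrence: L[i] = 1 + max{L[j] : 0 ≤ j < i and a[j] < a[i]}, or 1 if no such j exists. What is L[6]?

   i    0    1    2    3    4    5    6    7    8    9   10   11   12
a[i]   25   27   18   10   25   20   11    4   14    5    7   12   25
L[i]    1    2    1    1    2    2    2    1    3    2    3    4    5

2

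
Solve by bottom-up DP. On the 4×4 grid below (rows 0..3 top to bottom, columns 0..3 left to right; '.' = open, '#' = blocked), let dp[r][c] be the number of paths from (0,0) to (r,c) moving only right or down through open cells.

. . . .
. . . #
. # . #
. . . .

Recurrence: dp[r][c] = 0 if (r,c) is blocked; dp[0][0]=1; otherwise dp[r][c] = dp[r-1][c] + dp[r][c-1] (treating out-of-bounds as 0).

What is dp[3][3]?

4

r\c   0   1   2   3
  0   1   1   1   1
  1   1   2   3   0
  2   1   0   3   0
  3   1   1   4   4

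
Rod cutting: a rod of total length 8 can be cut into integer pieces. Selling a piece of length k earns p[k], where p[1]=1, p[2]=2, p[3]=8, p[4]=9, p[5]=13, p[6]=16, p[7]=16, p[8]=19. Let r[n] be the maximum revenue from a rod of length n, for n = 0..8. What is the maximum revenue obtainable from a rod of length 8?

21

   n    0    1    2    3    4    5    6    7    8
r[n]    0    1    2    8    9   13   16   17   21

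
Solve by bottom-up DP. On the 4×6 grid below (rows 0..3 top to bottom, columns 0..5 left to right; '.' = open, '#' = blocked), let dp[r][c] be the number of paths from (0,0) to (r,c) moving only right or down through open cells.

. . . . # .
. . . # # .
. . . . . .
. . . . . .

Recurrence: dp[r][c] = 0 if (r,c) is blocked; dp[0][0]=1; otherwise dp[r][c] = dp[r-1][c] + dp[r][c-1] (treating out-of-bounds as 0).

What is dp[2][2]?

r\c   0   1   2   3   4   5
  0   1   1   1   1   0   0
  1   1   2   3   0   0   0
  2   1   3   6   6   6   6
  3   1   4  10  16  22  28

6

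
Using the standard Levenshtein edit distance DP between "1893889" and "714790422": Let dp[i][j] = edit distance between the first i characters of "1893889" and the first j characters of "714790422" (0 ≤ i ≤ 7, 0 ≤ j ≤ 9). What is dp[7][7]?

   ''  7  1  4  7  9  0  4  2  2
''  0  1  2  3  4  5  6  7  8  9
 1  1  1  1  2  3  4  5  6  7  8
 8  2  2  2  2  3  4  5  6  7  8
 9  3  3  3  3  3  3  4  5  6  7
 3  4  4  4  4  4  4  4  5  6  7
 8  5  5  5  5  5  5  5  5  6  7
 8  6  6  6  6  6  6  6  6  6  7
 9  7  7  7  7  7  6  7  7  7  7

7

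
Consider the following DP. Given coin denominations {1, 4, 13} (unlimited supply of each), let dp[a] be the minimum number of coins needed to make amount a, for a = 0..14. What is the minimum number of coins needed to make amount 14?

 a  0  1  2  3  4  5  6  7  8  9 10 11 12 13 14
dp  0  1  2  3  1  2  3  4  2  3  4  5  3  1  2

2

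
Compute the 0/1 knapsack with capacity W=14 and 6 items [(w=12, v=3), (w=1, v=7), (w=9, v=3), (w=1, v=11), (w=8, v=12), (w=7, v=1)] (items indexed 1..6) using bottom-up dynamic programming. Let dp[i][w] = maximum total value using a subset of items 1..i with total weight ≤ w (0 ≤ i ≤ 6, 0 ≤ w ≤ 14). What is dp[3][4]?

7

i\w   0   1   2   3   4   5   6   7   8   9  10  11  12  13  14
  0   0   0   0   0   0   0   0   0   0   0   0   0   0   0   0
  1   0   0   0   0   0   0   0   0   0   0   0   0   3   3   3
  2   0   7   7   7   7   7   7   7   7   7   7   7   7  10  10
  3   0   7   7   7   7   7   7   7   7   7  10  10  10  10  10
  4   0  11  18  18  18  18  18  18  18  18  18  21  21  21  21
  5   0  11  18  18  18  18  18  18  18  23  30  30  30  30  30
  6   0  11  18  18  18  18  18  18  18  23  30  30  30  30  30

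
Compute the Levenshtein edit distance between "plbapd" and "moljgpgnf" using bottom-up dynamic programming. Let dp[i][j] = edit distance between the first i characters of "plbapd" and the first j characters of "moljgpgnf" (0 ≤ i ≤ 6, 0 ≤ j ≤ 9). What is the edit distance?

   ''  m  o  l  j  g  p  g  n  f
''  0  1  2  3  4  5  6  7  8  9
 p  1  1  2  3  4  5  5  6  7  8
 l  2  2  2  2  3  4  5  6  7  8
 b  3  3  3  3  3  4  5  6  7  8
 a  4  4  4  4  4  4  5  6  7  8
 p  5  5  5  5  5  5  4  5  6  7
 d  6  6  6  6  6  6  5  5  6  7

7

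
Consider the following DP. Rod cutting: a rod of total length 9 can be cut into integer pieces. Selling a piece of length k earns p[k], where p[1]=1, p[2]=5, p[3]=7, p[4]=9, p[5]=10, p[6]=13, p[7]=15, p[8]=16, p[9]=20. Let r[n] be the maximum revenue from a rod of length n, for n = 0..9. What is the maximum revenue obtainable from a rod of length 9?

22

   n    0    1    2    3    4    5    6    7    8    9
r[n]    0    1    5    7   10   12   15   17   20   22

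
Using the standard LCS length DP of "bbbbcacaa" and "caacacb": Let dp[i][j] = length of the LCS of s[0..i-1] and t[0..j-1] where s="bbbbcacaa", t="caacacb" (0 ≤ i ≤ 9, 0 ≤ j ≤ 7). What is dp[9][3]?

   ''  c  a  a  c  a  c  b
''  0  0  0  0  0  0  0  0
 b  0  0  0  0  0  0  0  1
 b  0  0  0  0  0  0  0  1
 b  0  0  0  0  0  0  0  1
 b  0  0  0  0  0  0  0  1
 c  0  1  1  1  1  1  1  1
 a  0  1  2  2  2  2  2  2
 c  0  1  2  2  3  3  3  3
 a  0  1  2  3  3  4  4  4
 a  0  1  2  3  3  4  4  4

3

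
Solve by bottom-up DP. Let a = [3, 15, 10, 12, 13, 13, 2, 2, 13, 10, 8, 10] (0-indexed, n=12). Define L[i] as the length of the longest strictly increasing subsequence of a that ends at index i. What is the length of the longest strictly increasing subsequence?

4

   i    0    1    2    3    4    5    6    7    8    9   10   11
a[i]    3   15   10   12   13   13    2    2   13   10    8   10
L[i]    1    2    2    3    4    4    1    1    4    2    2    3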